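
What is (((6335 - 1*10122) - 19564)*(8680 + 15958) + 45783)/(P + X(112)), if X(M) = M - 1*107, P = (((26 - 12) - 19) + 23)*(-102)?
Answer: 575276155/1831 ≈ 3.1419e+5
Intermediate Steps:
P = -1836 (P = ((14 - 19) + 23)*(-102) = (-5 + 23)*(-102) = 18*(-102) = -1836)
X(M) = -107 + M (X(M) = M - 107 = -107 + M)
(((6335 - 1*10122) - 19564)*(8680 + 15958) + 45783)/(P + X(112)) = (((6335 - 1*10122) - 19564)*(8680 + 15958) + 45783)/(-1836 + (-107 + 112)) = (((6335 - 10122) - 19564)*24638 + 45783)/(-1836 + 5) = ((-3787 - 19564)*24638 + 45783)/(-1831) = (-23351*24638 + 45783)*(-1/1831) = (-575321938 + 45783)*(-1/1831) = -575276155*(-1/1831) = 575276155/1831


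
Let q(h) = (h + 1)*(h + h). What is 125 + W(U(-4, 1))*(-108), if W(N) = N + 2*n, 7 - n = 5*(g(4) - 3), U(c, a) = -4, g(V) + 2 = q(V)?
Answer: 36845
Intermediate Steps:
q(h) = 2*h*(1 + h) (q(h) = (1 + h)*(2*h) = 2*h*(1 + h))
g(V) = -2 + 2*V*(1 + V)
n = -168 (n = 7 - 5*((-2 + 2*4*(1 + 4)) - 3) = 7 - 5*((-2 + 2*4*5) - 3) = 7 - 5*((-2 + 40) - 3) = 7 - 5*(38 - 3) = 7 - 5*35 = 7 - 1*175 = 7 - 175 = -168)
W(N) = -336 + N (W(N) = N + 2*(-168) = N - 336 = -336 + N)
125 + W(U(-4, 1))*(-108) = 125 + (-336 - 4)*(-108) = 125 - 340*(-108) = 125 + 36720 = 36845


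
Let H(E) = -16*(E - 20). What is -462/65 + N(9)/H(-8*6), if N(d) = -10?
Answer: -251653/35360 ≈ -7.1169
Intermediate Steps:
H(E) = 320 - 16*E (H(E) = -16*(-20 + E) = 320 - 16*E)
-462/65 + N(9)/H(-8*6) = -462/65 - 10/(320 - (-128)*6) = -462*1/65 - 10/(320 - 16*(-48)) = -462/65 - 10/(320 + 768) = -462/65 - 10/1088 = -462/65 - 10*1/1088 = -462/65 - 5/544 = -251653/35360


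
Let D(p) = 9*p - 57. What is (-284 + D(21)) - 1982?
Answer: -2134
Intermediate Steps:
D(p) = -57 + 9*p
(-284 + D(21)) - 1982 = (-284 + (-57 + 9*21)) - 1982 = (-284 + (-57 + 189)) - 1982 = (-284 + 132) - 1982 = -152 - 1982 = -2134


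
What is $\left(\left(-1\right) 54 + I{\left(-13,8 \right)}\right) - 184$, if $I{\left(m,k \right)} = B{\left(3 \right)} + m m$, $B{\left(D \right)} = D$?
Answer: $-66$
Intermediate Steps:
$I{\left(m,k \right)} = 3 + m^{2}$ ($I{\left(m,k \right)} = 3 + m m = 3 + m^{2}$)
$\left(\left(-1\right) 54 + I{\left(-13,8 \right)}\right) - 184 = \left(\left(-1\right) 54 + \left(3 + \left(-13\right)^{2}\right)\right) - 184 = \left(-54 + \left(3 + 169\right)\right) - 184 = \left(-54 + 172\right) - 184 = 118 - 184 = -66$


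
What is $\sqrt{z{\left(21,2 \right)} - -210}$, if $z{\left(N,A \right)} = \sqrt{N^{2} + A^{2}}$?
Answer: $\sqrt{210 + \sqrt{445}} \approx 15.202$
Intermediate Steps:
$z{\left(N,A \right)} = \sqrt{A^{2} + N^{2}}$
$\sqrt{z{\left(21,2 \right)} - -210} = \sqrt{\sqrt{2^{2} + 21^{2}} - -210} = \sqrt{\sqrt{4 + 441} + 210} = \sqrt{\sqrt{445} + 210} = \sqrt{210 + \sqrt{445}}$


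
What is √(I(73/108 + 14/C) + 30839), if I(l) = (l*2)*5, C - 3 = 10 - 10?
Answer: √10009146/18 ≈ 175.76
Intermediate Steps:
C = 3 (C = 3 + (10 - 10) = 3 + 0 = 3)
I(l) = 10*l (I(l) = (2*l)*5 = 10*l)
√(I(73/108 + 14/C) + 30839) = √(10*(73/108 + 14/3) + 30839) = √(10*(577/108) + 30839) = √(2885/54 + 30839) = √(1668191/54) = √10009146/18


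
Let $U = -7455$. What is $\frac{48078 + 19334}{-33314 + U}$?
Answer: $- \frac{67412}{40769} \approx -1.6535$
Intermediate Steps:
$\frac{48078 + 19334}{-33314 + U} = \frac{48078 + 19334}{-33314 - 7455} = \frac{67412}{-40769} = 67412 \left(- \frac{1}{40769}\right) = - \frac{67412}{40769}$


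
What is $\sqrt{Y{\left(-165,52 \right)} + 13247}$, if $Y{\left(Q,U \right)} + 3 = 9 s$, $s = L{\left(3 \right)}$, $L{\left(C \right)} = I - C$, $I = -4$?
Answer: $7 \sqrt{269} \approx 114.81$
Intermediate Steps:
$L{\left(C \right)} = -4 - C$
$s = -7$ ($s = -4 - 3 = -7$)
$Y{\left(Q,U \right)} = -66$ ($Y{\left(Q,U \right)} = -3 + 9 \left(-7\right) = -3 - 63 = -66$)
$\sqrt{Y{\left(-165,52 \right)} + 13247} = \sqrt{-66 + 13247} = \sqrt{13181} = 7 \sqrt{269}$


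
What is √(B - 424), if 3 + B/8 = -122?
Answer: 4*I*√89 ≈ 37.736*I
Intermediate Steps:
B = -1000 (B = -24 + 8*(-122) = -24 - 976 = -1000)
√(B - 424) = √(-1000 - 424) = √(-1424) = 4*I*√89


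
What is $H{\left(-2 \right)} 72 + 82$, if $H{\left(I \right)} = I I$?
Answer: $370$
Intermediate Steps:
$H{\left(I \right)} = I^{2}$
$H{\left(-2 \right)} 72 + 82 = \left(-2\right)^{2} \cdot 72 + 82 = 4 \cdot 72 + 82 = 288 + 82 = 370$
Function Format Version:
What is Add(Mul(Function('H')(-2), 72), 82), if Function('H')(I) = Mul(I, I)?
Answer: 370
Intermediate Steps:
Function('H')(I) = Pow(I, 2)
Add(Mul(Function('H')(-2), 72), 82) = Add(Mul(Pow(-2, 2), 72), 82) = Add(Mul(4, 72), 82) = Add(288, 82) = 370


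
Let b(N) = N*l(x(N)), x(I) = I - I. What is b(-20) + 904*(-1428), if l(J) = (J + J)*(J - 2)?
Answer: -1290912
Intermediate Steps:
x(I) = 0
l(J) = 2*J*(-2 + J) (l(J) = (2*J)*(-2 + J) = 2*J*(-2 + J))
b(N) = 0 (b(N) = N*(2*0*(-2 + 0)) = N*(2*0*(-2)) = N*0 = 0)
b(-20) + 904*(-1428) = 0 + 904*(-1428) = 0 - 1290912 = -1290912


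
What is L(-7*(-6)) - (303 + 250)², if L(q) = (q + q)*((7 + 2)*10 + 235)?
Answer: -278509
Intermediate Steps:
L(q) = 650*q (L(q) = (2*q)*(9*10 + 235) = (2*q)*(90 + 235) = (2*q)*325 = 650*q)
L(-7*(-6)) - (303 + 250)² = 650*(-7*(-6)) - (303 + 250)² = 650*42 - 1*553² = 27300 - 1*305809 = 27300 - 305809 = -278509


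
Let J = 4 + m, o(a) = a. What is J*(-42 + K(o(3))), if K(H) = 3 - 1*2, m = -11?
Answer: 287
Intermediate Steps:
K(H) = 1 (K(H) = 3 - 2 = 1)
J = -7 (J = 4 - 11 = -7)
J*(-42 + K(o(3))) = -7*(-42 + 1) = -7*(-41) = 287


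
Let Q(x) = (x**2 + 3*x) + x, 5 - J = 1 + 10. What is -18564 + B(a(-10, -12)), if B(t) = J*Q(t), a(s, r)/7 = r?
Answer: -58884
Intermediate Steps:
J = -6 (J = 5 - (1 + 10) = 5 - 1*11 = 5 - 11 = -6)
Q(x) = x**2 + 4*x
a(s, r) = 7*r
B(t) = -6*t*(4 + t)
-18564 + B(a(-10, -12)) = -18564 - 6*7*(-12)*(4 + 7*(-12)) = -18564 - 6*(-84)*(4 - 84) = -18564 - 6*(-84)*(-80) = -18564 - 40320 = -58884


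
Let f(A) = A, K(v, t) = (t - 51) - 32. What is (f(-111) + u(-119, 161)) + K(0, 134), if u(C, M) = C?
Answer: -179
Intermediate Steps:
K(v, t) = -83 + t (K(v, t) = (-51 + t) - 32 = -83 + t)
(f(-111) + u(-119, 161)) + K(0, 134) = (-111 - 119) + (-83 + 134) = -230 + 51 = -179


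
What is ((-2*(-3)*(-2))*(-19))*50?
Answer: 11400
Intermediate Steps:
((-2*(-3)*(-2))*(-19))*50 = ((6*(-2))*(-19))*50 = -12*(-19)*50 = 228*50 = 11400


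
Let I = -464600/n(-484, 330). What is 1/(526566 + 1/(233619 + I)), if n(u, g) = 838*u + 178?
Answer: 468875633/246893966568285 ≈ 1.8991e-6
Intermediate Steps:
n(u, g) = 178 + 838*u
I = 2300/2007 (I = -464600/(178 + 838*(-484)) = -464600/(178 - 405592) = -464600/(-405414) = -464600*(-1/405414) = 2300/2007 ≈ 1.1460)
1/(526566 + 1/(233619 + I)) = 1/(526566 + 1/(233619 + 2300/2007)) = 1/(526566 + 1/(468875633/2007)) = 1/(526566 + 2007/468875633) = 1/(246893966568285/468875633) = 468875633/246893966568285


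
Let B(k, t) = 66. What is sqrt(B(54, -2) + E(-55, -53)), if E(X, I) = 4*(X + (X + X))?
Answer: 3*I*sqrt(66) ≈ 24.372*I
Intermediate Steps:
E(X, I) = 12*X (E(X, I) = 4*(X + 2*X) = 4*(3*X) = 12*X)
sqrt(B(54, -2) + E(-55, -53)) = sqrt(66 + 12*(-55)) = sqrt(66 - 660) = sqrt(-594) = 3*I*sqrt(66)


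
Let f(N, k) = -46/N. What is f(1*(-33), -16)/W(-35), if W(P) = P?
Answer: -46/1155 ≈ -0.039827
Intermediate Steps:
f(1*(-33), -16)/W(-35) = -46/(1*(-33))/(-35) = -46/(-33)*(-1/35) = -46*(-1/33)*(-1/35) = (46/33)*(-1/35) = -46/1155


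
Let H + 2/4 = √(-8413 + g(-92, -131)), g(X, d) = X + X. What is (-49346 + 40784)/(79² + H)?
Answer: -71241548/51936583 + 11416*I*√8597/51936583 ≈ -1.3717 + 0.02038*I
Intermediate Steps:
g(X, d) = 2*X
H = -½ + I*√8597 (H = -½ + √(-8413 + 2*(-92)) = -½ + √(-8413 - 184) = -½ + √(-8597) = -½ + I*√8597 ≈ -0.5 + 92.72*I)
(-49346 + 40784)/(79² + H) = (-49346 + 40784)/(79² + (-½ + I*√8597)) = -8562/(6241 + (-½ + I*√8597)) = -8562/(12481/2 + I*√8597)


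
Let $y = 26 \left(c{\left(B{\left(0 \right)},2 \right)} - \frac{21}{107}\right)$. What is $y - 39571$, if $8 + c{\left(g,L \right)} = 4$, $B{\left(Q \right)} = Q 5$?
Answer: $- \frac{4245771}{107} \approx -39680.0$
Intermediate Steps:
$B{\left(Q \right)} = 5 Q$
$c{\left(g,L \right)} = -4$ ($c{\left(g,L \right)} = -8 + 4 = -4$)
$y = - \frac{11674}{107}$ ($y = 26 \left(-4 - \frac{21}{107}\right) = 26 \left(- \frac{449}{107}\right) = - \frac{11674}{107} \approx -109.1$)
$y - 39571 = - \frac{11674}{107} - 39571 = - \frac{4245771}{107}$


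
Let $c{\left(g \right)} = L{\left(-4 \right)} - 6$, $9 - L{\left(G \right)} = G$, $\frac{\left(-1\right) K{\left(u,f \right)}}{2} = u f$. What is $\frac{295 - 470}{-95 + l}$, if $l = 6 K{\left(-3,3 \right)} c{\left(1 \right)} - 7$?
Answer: $- \frac{175}{654} \approx -0.26758$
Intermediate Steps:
$K{\left(u,f \right)} = - 2 f u$ ($K{\left(u,f \right)} = - 2 u f = - 2 f u$)
$L{\left(G \right)} = 9 - G$
$c{\left(g \right)} = 7$ ($c{\left(g \right)} = \left(9 - -4\right) - 6 = \left(9 + 4\right) - 6 = 13 - 6 = 7$)
$l = 749$ ($l = 6 \left(\left(-2\right) 3 \left(-3\right)\right) 7 - 7 = 6 \cdot 18 \cdot 7 - 7 = 108 \cdot 7 - 7 = 756 - 7 = 749$)
$\frac{295 - 470}{-95 + l} = \frac{295 - 470}{-95 + 749} = - \frac{175}{654}$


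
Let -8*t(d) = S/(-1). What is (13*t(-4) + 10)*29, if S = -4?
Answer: 203/2 ≈ 101.50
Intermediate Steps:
t(d) = -1/2 (t(d) = -(-1)/(2*(-1)) = -(-1)*(-1)/2 = -1/8*4 = -1/2)
(13*t(-4) + 10)*29 = (13*(-1/2) + 10)*29 = (-13/2 + 10)*29 = (7/2)*29 = 203/2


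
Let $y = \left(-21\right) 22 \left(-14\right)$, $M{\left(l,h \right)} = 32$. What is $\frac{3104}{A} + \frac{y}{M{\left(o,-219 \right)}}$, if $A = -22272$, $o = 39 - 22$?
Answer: $\frac{70291}{348} \approx 201.99$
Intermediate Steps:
$o = 17$
$y = 6468$ ($y = \left(-462\right) \left(-14\right) = 6468$)
$\frac{3104}{A} + \frac{y}{M{\left(o,-219 \right)}} = \frac{3104}{-22272} + \frac{6468}{32} = 3104 \left(- \frac{1}{22272}\right) + 6468 \cdot \frac{1}{32} = - \frac{97}{696} + \frac{1617}{8} = \frac{70291}{348}$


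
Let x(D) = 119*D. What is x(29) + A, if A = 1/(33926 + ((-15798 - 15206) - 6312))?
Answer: 11698889/3390 ≈ 3451.0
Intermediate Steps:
A = -1/3390 (A = 1/(33926 + (-31004 - 6312)) = 1/(33926 - 37316) = 1/(-3390) = -1/3390 ≈ -0.00029499)
x(29) + A = 119*29 - 1/3390 = 3451 - 1/3390 = 11698889/3390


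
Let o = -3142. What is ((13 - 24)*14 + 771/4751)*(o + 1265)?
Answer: 1371867391/4751 ≈ 2.8875e+5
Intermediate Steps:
((13 - 24)*14 + 771/4751)*(o + 1265) = ((13 - 24)*14 + 771/4751)*(-3142 + 1265) = (-11*14 + 771*(1/4751))*(-1877) = (-154 + 771/4751)*(-1877) = -730883/4751*(-1877) = 1371867391/4751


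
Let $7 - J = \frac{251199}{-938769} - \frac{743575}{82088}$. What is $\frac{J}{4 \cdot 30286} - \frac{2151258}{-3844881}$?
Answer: $\frac{171692589961555951595}{306787291284643199424} \approx 0.55965$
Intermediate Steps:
$J = \frac{32258904369}{1975940248}$ ($J = 7 - \left(\frac{251199}{-938769} - \frac{743575}{82088}\right) = 7 - \left(251199 \left(- \frac{1}{938769}\right) - \frac{743575}{82088}\right) = 7 - \left(- \frac{6441}{24071} - \frac{743575}{82088}\right) = 7 - - \frac{18427322633}{1975940248} = 7 + \frac{18427322633}{1975940248} = \frac{32258904369}{1975940248} \approx 16.326$)
$\frac{J}{4 \cdot 30286} - \frac{2151258}{-3844881} = \frac{32258904369}{1975940248 \cdot 4 \cdot 30286} - \frac{2151258}{-3844881} = \frac{32258904369}{1975940248 \cdot 121144} - - \frac{717086}{1281627} = \frac{32258904369}{1975940248} \cdot \frac{1}{121144} + \frac{717086}{1281627} = \frac{32258904369}{239373305403712} + \frac{717086}{1281627} = \frac{171692589961555951595}{306787291284643199424}$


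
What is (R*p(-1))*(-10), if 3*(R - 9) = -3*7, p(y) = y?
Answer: 20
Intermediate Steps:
R = 2 (R = 9 + (-3*7)/3 = 9 + (⅓)*(-21) = 9 - 7 = 2)
(R*p(-1))*(-10) = (2*(-1))*(-10) = -2*(-10) = 20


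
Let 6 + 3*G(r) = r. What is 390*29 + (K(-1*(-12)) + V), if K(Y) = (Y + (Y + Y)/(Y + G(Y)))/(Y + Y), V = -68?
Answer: 78698/7 ≈ 11243.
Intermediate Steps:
G(r) = -2 + r/3
K(Y) = (Y + 2*Y/(-2 + 4*Y/3))/(2*Y) (K(Y) = (Y + (Y + Y)/(Y + (-2 + Y/3)))/(Y + Y) = (Y + (2*Y)/(-2 + 4*Y/3))/((2*Y)) = (Y + 2*Y/(-2 + 4*Y/3))*(1/(2*Y)) = (Y + 2*Y/(-2 + 4*Y/3))/(2*Y))
390*29 + (K(-1*(-12)) + V) = 390*29 + ((-1*(-12))/(-3 + 2*(-1*(-12))) - 68) = 11310 + (12/(-3 + 2*12) - 68) = 11310 + (12/(-3 + 24) - 68) = 11310 + (12/21 - 68) = 11310 + (12*(1/21) - 68) = 11310 + (4/7 - 68) = 11310 - 472/7 = 78698/7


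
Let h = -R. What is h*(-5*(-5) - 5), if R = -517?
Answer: 10340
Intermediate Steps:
h = 517 (h = -1*(-517) = 517)
h*(-5*(-5) - 5) = 517*(-5*(-5) - 5) = 517*(25 - 5) = 517*20 = 10340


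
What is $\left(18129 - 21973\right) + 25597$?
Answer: $21753$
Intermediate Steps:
$\left(18129 - 21973\right) + 25597 = -3844 + 25597 = 21753$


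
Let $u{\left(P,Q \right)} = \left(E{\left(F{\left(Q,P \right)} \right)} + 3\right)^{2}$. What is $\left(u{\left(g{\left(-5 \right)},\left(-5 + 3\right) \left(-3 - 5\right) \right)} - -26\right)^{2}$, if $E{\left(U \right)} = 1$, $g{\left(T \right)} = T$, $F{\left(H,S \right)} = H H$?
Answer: $1764$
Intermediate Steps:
$F{\left(H,S \right)} = H^{2}$
$u{\left(P,Q \right)} = 16$ ($u{\left(P,Q \right)} = \left(1 + 3\right)^{2} = 4^{2} = 16$)
$\left(u{\left(g{\left(-5 \right)},\left(-5 + 3\right) \left(-3 - 5\right) \right)} - -26\right)^{2} = \left(16 - -26\right)^{2} = \left(16 + \left(-7 + 33\right)\right)^{2} = \left(16 + 26\right)^{2} = 42^{2} = 1764$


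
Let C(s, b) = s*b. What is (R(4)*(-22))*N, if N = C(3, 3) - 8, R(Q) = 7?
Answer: -154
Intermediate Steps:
C(s, b) = b*s
N = 1 (N = 3*3 - 8 = 9 - 8 = 1)
(R(4)*(-22))*N = (7*(-22))*1 = -154*1 = -154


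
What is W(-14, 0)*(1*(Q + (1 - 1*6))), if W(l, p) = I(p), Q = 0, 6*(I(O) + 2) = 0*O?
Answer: 10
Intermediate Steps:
I(O) = -2 (I(O) = -2 + (0*O)/6 = -2 + (⅙)*0 = -2 + 0 = -2)
W(l, p) = -2
W(-14, 0)*(1*(Q + (1 - 1*6))) = -2*(0 + (1 - 1*6)) = -2*(0 + (1 - 6)) = -2*(0 - 5) = -2*(-5) = 10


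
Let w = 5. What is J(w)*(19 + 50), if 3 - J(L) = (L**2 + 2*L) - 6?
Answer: -1794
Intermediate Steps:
J(L) = 9 - L**2 - 2*L (J(L) = 3 - ((L**2 + 2*L) - 6) = 3 - (-6 + L**2 + 2*L) = 3 + (6 - L**2 - 2*L) = 9 - L**2 - 2*L)
J(w)*(19 + 50) = (9 - 1*5**2 - 2*5)*(19 + 50) = (9 - 1*25 - 10)*69 = (9 - 25 - 10)*69 = -26*69 = -1794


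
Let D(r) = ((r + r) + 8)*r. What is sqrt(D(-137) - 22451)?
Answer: sqrt(13991) ≈ 118.28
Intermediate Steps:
D(r) = r*(8 + 2*r) (D(r) = (2*r + 8)*r = (8 + 2*r)*r = r*(8 + 2*r))
sqrt(D(-137) - 22451) = sqrt(2*(-137)*(4 - 137) - 22451) = sqrt(2*(-137)*(-133) - 22451) = sqrt(36442 - 22451) = sqrt(13991)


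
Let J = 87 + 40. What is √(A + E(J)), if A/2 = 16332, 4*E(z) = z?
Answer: √130783/2 ≈ 180.82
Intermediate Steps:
J = 127
E(z) = z/4
A = 32664 (A = 2*16332 = 32664)
√(A + E(J)) = √(32664 + (¼)*127) = √(32664 + 127/4) = √(130783/4) = √130783/2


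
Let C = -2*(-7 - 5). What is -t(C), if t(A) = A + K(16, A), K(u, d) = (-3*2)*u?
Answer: 72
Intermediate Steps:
K(u, d) = -6*u
C = 24 (C = -2*(-12) = 24)
t(A) = -96 + A (t(A) = A - 6*16 = A - 96 = -96 + A)
-t(C) = -(-96 + 24) = -1*(-72) = 72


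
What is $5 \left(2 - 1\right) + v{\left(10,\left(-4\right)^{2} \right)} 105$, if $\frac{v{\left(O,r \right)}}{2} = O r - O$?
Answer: $31505$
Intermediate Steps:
$v{\left(O,r \right)} = - 2 O + 2 O r$ ($v{\left(O,r \right)} = 2 \left(O r - O\right) = 2 \left(- O + O r\right) = - 2 O + 2 O r$)
$5 \left(2 - 1\right) + v{\left(10,\left(-4\right)^{2} \right)} 105 = 5 \left(2 - 1\right) + 2 \cdot 10 \left(-1 + \left(-4\right)^{2}\right) 105 = 5 \cdot 1 + 2 \cdot 10 \left(-1 + 16\right) 105 = 5 + 2 \cdot 10 \cdot 15 \cdot 105 = 5 + 300 \cdot 105 = 5 + 31500 = 31505$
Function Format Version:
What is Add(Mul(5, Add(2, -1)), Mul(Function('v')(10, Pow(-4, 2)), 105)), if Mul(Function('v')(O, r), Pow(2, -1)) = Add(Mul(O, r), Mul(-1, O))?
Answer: 31505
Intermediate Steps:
Function('v')(O, r) = Add(Mul(-2, O), Mul(2, O, r)) (Function('v')(O, r) = Mul(2, Add(Mul(O, r), Mul(-1, O))) = Mul(2, Add(Mul(-1, O), Mul(O, r))) = Add(Mul(-2, O), Mul(2, O, r)))
Add(Mul(5, Add(2, -1)), Mul(Function('v')(10, Pow(-4, 2)), 105)) = Add(Mul(5, Add(2, -1)), Mul(Mul(2, 10, Add(-1, Pow(-4, 2))), 105)) = Add(Mul(5, 1), Mul(Mul(2, 10, Add(-1, 16)), 105)) = Add(5, Mul(Mul(2, 10, 15), 105)) = Add(5, Mul(300, 105)) = Add(5, 31500) = 31505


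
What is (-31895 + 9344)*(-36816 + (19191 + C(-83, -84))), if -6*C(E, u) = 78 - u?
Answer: 398070252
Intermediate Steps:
C(E, u) = -13 + u/6 (C(E, u) = -(78 - u)/6 = -13 + u/6)
(-31895 + 9344)*(-36816 + (19191 + C(-83, -84))) = (-31895 + 9344)*(-36816 + (19191 + (-13 + (⅙)*(-84)))) = -22551*(-36816 + (19191 + (-13 - 14))) = -22551*(-36816 + (19191 - 27)) = -22551*(-36816 + 19164) = -22551*(-17652) = 398070252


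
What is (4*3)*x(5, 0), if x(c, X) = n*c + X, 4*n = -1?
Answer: -15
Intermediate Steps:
n = -1/4 (n = (1/4)*(-1) = -1/4 ≈ -0.25000)
x(c, X) = X - c/4 (x(c, X) = -c/4 + X = X - c/4)
(4*3)*x(5, 0) = (4*3)*(0 - 1/4*5) = 12*(0 - 5/4) = 12*(-5/4) = -15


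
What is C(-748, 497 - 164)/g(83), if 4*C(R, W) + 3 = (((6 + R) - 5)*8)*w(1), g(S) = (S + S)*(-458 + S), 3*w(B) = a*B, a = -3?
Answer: -1991/83000 ≈ -0.023988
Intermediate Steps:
w(B) = -B (w(B) = (-3*B)/3 = -B)
g(S) = 2*S*(-458 + S) (g(S) = (2*S)*(-458 + S) = 2*S*(-458 + S))
C(R, W) = -11/4 - 2*R (C(R, W) = -¾ + ((((6 + R) - 5)*8)*(-1*1))/4 = -¾ + (((1 + R)*8)*(-1))/4 = -¾ + ((8 + 8*R)*(-1))/4 = -¾ + (-8 - 8*R)/4 = -¾ + (-2 - 2*R) = -11/4 - 2*R)
C(-748, 497 - 164)/g(83) = (-11/4 - 2*(-748))/((2*83*(-458 + 83))) = (-11/4 + 1496)/((2*83*(-375))) = (5973/4)/(-62250) = (5973/4)*(-1/62250) = -1991/83000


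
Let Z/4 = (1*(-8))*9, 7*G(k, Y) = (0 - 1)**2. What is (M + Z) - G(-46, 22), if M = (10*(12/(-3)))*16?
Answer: -6497/7 ≈ -928.14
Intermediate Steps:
G(k, Y) = 1/7 (G(k, Y) = (0 - 1)**2/7 = (1/7)*(-1)**2 = (1/7)*1 = 1/7)
M = -640 (M = (10*(12*(-1/3)))*16 = (10*(-4))*16 = -40*16 = -640)
Z = -288 (Z = 4*((1*(-8))*9) = 4*(-8*9) = 4*(-72) = -288)
(M + Z) - G(-46, 22) = (-640 - 288) - 1*1/7 = -928 - 1/7 = -6497/7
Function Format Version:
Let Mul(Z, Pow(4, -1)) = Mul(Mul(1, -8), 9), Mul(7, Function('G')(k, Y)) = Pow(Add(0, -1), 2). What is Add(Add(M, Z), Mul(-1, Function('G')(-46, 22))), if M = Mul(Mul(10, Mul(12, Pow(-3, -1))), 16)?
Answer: Rational(-6497, 7) ≈ -928.14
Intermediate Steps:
Function('G')(k, Y) = Rational(1, 7) (Function('G')(k, Y) = Mul(Rational(1, 7), Pow(Add(0, -1), 2)) = Mul(Rational(1, 7), Pow(-1, 2)) = Mul(Rational(1, 7), 1) = Rational(1, 7))
M = -640 (M = Mul(Mul(10, Mul(12, Rational(-1, 3))), 16) = Mul(Mul(10, -4), 16) = Mul(-40, 16) = -640)
Z = -288 (Z = Mul(4, Mul(Mul(1, -8), 9)) = Mul(4, Mul(-8, 9)) = Mul(4, -72) = -288)
Add(Add(M, Z), Mul(-1, Function('G')(-46, 22))) = Add(Add(-640, -288), Mul(-1, Rational(1, 7))) = Add(-928, Rational(-1, 7)) = Rational(-6497, 7)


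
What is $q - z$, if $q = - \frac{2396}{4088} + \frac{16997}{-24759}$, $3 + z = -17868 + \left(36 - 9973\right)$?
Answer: $\frac{14359449641}{516402} \approx 27807.0$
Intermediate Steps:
$z = -27808$ ($z = -3 + \left(-17868 + \left(36 - 9973\right)\right) = -3 - 27805 = -27808$)
$q = - \frac{657175}{516402}$ ($q = \left(-2396\right) \frac{1}{4088} + 16997 \left(- \frac{1}{24759}\right) = - \frac{599}{1022} - \frac{16997}{24759} = - \frac{657175}{516402} \approx -1.2726$)
$q - z = - \frac{657175}{516402} - -27808 = - \frac{657175}{516402} + 27808 = \frac{14359449641}{516402}$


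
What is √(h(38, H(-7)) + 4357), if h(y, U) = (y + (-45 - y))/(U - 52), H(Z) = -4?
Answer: √3416518/28 ≈ 66.014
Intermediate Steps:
h(y, U) = -45/(-52 + U)
√(h(38, H(-7)) + 4357) = √(-45/(-52 - 4) + 4357) = √(-45/(-56) + 4357) = √(-45*(-1/56) + 4357) = √(45/56 + 4357) = √(244037/56) = √3416518/28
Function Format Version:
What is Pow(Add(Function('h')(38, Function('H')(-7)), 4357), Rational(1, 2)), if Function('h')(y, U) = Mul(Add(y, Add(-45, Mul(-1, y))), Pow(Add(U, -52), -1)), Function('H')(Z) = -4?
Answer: Mul(Rational(1, 28), Pow(3416518, Rational(1, 2))) ≈ 66.014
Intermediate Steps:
Function('h')(y, U) = Mul(-45, Pow(Add(-52, U), -1))
Pow(Add(Function('h')(38, Function('H')(-7)), 4357), Rational(1, 2)) = Pow(Add(Mul(-45, Pow(Add(-52, -4), -1)), 4357), Rational(1, 2)) = Pow(Add(Mul(-45, Pow(-56, -1)), 4357), Rational(1, 2)) = Pow(Add(Mul(-45, Rational(-1, 56)), 4357), Rational(1, 2)) = Pow(Add(Rational(45, 56), 4357), Rational(1, 2)) = Pow(Rational(244037, 56), Rational(1, 2)) = Mul(Rational(1, 28), Pow(3416518, Rational(1, 2)))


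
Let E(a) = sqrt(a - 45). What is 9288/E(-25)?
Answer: -4644*I*sqrt(70)/35 ≈ -1110.1*I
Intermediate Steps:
E(a) = sqrt(-45 + a)
9288/E(-25) = 9288/(sqrt(-45 - 25)) = 9288/(sqrt(-70)) = 9288/((I*sqrt(70))) = 9288*(-I*sqrt(70)/70) = -4644*I*sqrt(70)/35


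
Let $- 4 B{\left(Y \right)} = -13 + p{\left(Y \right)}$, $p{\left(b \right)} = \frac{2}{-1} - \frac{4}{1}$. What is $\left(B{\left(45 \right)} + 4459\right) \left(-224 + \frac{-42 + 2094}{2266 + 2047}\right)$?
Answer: $- \frac{226490675}{227} \approx -9.9776 \cdot 10^{5}$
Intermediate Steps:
$p{\left(b \right)} = -6$ ($p{\left(b \right)} = 2 \left(-1\right) - 4 = -2 - 4 = -6$)
$B{\left(Y \right)} = \frac{19}{4}$ ($B{\left(Y \right)} = - \frac{-13 - 6}{4} = \left(- \frac{1}{4}\right) \left(-19\right) = \frac{19}{4}$)
$\left(B{\left(45 \right)} + 4459\right) \left(-224 + \frac{-42 + 2094}{2266 + 2047}\right) = \left(\frac{19}{4} + 4459\right) \left(-224 + \frac{-42 + 2094}{2266 + 2047}\right) = \frac{17855 \left(-224 + \frac{2052}{4313}\right)}{4} = \frac{17855 \left(-224 + 2052 \cdot \frac{1}{4313}\right)}{4} = \frac{17855 \left(-224 + \frac{108}{227}\right)}{4} = \frac{17855}{4} \left(- \frac{50740}{227}\right) = - \frac{226490675}{227}$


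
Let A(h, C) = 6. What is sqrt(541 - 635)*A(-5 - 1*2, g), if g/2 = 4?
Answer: 6*I*sqrt(94) ≈ 58.172*I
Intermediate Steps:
g = 8 (g = 2*4 = 8)
sqrt(541 - 635)*A(-5 - 1*2, g) = sqrt(541 - 635)*6 = sqrt(-94)*6 = (I*sqrt(94))*6 = 6*I*sqrt(94)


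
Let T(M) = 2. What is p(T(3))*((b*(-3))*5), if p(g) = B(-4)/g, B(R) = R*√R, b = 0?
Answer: 0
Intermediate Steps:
B(R) = R^(3/2)
p(g) = -8*I/g (p(g) = (-4)^(3/2)/g = (-8*I)/g = -8*I/g)
p(T(3))*((b*(-3))*5) = (-8*I/2)*((0*(-3))*5) = (-8*I*½)*(0*5) = -4*I*0 = 0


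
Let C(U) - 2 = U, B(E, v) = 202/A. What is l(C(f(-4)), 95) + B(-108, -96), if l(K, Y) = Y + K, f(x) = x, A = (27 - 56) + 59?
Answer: 1496/15 ≈ 99.733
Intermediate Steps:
A = 30 (A = -29 + 59 = 30)
B(E, v) = 101/15 (B(E, v) = 202/30 = 202*(1/30) = 101/15)
C(U) = 2 + U
l(K, Y) = K + Y
l(C(f(-4)), 95) + B(-108, -96) = ((2 - 4) + 95) + 101/15 = (-2 + 95) + 101/15 = 93 + 101/15 = 1496/15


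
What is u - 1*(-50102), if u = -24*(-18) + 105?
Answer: 50639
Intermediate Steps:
u = 537 (u = 432 + 105 = 537)
u - 1*(-50102) = 537 - 1*(-50102) = 537 + 50102 = 50639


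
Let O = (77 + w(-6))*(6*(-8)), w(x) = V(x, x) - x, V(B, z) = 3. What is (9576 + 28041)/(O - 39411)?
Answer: -12539/14513 ≈ -0.86398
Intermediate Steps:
w(x) = 3 - x
O = -4128 (O = (77 + (3 - 1*(-6)))*(6*(-8)) = (77 + (3 + 6))*(-48) = (77 + 9)*(-48) = 86*(-48) = -4128)
(9576 + 28041)/(O - 39411) = (9576 + 28041)/(-4128 - 39411) = 37617/(-43539) = 37617*(-1/43539) = -12539/14513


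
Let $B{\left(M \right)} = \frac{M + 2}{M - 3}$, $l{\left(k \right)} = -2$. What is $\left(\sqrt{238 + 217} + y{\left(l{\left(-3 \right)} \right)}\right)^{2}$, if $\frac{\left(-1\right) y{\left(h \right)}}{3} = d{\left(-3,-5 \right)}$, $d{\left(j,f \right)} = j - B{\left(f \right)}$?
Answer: $\frac{35681}{64} + \frac{81 \sqrt{455}}{4} \approx 989.46$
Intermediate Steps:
$B{\left(M \right)} = \frac{2 + M}{-3 + M}$
$d{\left(j,f \right)} = j - \frac{2 + f}{-3 + f}$
$y{\left(h \right)} = \frac{81}{8}$ ($y{\left(h \right)} = - 3 \frac{-2 - -5 - 3 \left(-3 - 5\right)}{-3 - 5} = - 3 \frac{-2 + 5 - -24}{-8} = - 3 \left(- \frac{-2 + 5 + 24}{8}\right) = - 3 \left(\left(- \frac{1}{8}\right) 27\right) = \left(-3\right) \left(- \frac{27}{8}\right) = \frac{81}{8}$)
$\left(\sqrt{238 + 217} + y{\left(l{\left(-3 \right)} \right)}\right)^{2} = \left(\sqrt{238 + 217} + \frac{81}{8}\right)^{2} = \left(\sqrt{455} + \frac{81}{8}\right)^{2} = \left(\frac{81}{8} + \sqrt{455}\right)^{2}$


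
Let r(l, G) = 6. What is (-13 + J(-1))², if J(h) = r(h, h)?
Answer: 49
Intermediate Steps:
J(h) = 6
(-13 + J(-1))² = (-13 + 6)² = (-7)² = 49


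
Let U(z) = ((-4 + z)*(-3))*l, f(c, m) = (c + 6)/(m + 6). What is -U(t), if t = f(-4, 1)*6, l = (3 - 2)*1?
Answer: -48/7 ≈ -6.8571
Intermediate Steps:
f(c, m) = (6 + c)/(6 + m)
l = 1 (l = 1*1 = 1)
t = 12/7 (t = ((6 - 4)/(6 + 1))*6 = (2/7)*6 = 12/7 ≈ 1.7143)
U(z) = 12 - 3*z (U(z) = ((-4 + z)*(-3))*1 = (12 - 3*z)*1 = 12 - 3*z)
-U(t) = -(12 - 3*12/7) = -(12 - 36/7) = -1*48/7 = -48/7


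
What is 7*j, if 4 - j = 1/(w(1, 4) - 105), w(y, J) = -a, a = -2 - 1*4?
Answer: 2779/99 ≈ 28.071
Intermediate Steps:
a = -6 (a = -2 - 4 = -6)
w(y, J) = 6 (w(y, J) = -1*(-6) = 6)
j = 397/99 (j = 4 - 1/(6 - 105) = 4 - 1/(-99) = 4 - 1*(-1/99) = 4 + 1/99 = 397/99 ≈ 4.0101)
7*j = 7*(397/99) = 2779/99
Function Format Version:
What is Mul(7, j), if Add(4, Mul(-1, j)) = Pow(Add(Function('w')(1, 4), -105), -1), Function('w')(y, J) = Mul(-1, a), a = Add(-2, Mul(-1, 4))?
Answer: Rational(2779, 99) ≈ 28.071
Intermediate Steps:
a = -6 (a = Add(-2, -4) = -6)
Function('w')(y, J) = 6 (Function('w')(y, J) = Mul(-1, -6) = 6)
j = Rational(397, 99) (j = Add(4, Mul(-1, Pow(Add(6, -105), -1))) = Add(4, Mul(-1, Pow(-99, -1))) = Add(4, Mul(-1, Rational(-1, 99))) = Add(4, Rational(1, 99)) = Rational(397, 99) ≈ 4.0101)
Mul(7, j) = Mul(7, Rational(397, 99)) = Rational(2779, 99)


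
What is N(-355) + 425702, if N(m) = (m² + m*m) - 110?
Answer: 677642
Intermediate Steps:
N(m) = -110 + 2*m² (N(m) = (m² + m²) - 110 = 2*m² - 110 = -110 + 2*m²)
N(-355) + 425702 = (-110 + 2*(-355)²) + 425702 = (-110 + 2*126025) + 425702 = (-110 + 252050) + 425702 = 251940 + 425702 = 677642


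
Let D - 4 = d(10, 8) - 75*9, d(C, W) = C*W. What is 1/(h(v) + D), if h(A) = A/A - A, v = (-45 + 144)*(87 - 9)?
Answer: -1/8312 ≈ -0.00012031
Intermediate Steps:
v = 7722 (v = 99*78 = 7722)
h(A) = 1 - A
D = -591 (D = 4 + (10*8 - 75*9) = 4 + (80 - 675) = 4 - 595 = -591)
1/(h(v) + D) = 1/((1 - 1*7722) - 591) = 1/((1 - 7722) - 591) = 1/(-7721 - 591) = 1/(-8312) = -1/8312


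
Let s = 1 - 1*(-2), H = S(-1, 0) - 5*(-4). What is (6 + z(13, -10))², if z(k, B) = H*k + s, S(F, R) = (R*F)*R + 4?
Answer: 103041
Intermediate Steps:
S(F, R) = 4 + F*R² (S(F, R) = (F*R)*R + 4 = F*R² + 4 = 4 + F*R²)
H = 24 (H = (4 - 1*0²) - 5*(-4) = (4 - 1*0) + 20 = (4 + 0) + 20 = 4 + 20 = 24)
s = 3 (s = 1 + 2 = 3)
z(k, B) = 3 + 24*k (z(k, B) = 24*k + 3 = 3 + 24*k)
(6 + z(13, -10))² = (6 + (3 + 24*13))² = (6 + (3 + 312))² = (6 + 315)² = 321² = 103041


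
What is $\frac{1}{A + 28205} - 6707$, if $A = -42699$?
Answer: $- \frac{97211259}{14494} \approx -6707.0$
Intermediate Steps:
$\frac{1}{A + 28205} - 6707 = \frac{1}{-42699 + 28205} - 6707 = \frac{1}{-14494} - 6707 = - \frac{1}{14494} - 6707 = - \frac{97211259}{14494}$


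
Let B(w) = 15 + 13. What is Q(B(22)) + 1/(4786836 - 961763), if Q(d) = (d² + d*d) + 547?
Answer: 8090029396/3825073 ≈ 2115.0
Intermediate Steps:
B(w) = 28
Q(d) = 547 + 2*d² (Q(d) = (d² + d²) + 547 = 2*d² + 547 = 547 + 2*d²)
Q(B(22)) + 1/(4786836 - 961763) = (547 + 2*28²) + 1/(4786836 - 961763) = (547 + 2*784) + 1/3825073 = (547 + 1568) + 1/3825073 = 2115 + 1/3825073 = 8090029396/3825073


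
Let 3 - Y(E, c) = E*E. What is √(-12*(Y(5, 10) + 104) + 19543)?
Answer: √18559 ≈ 136.23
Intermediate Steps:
Y(E, c) = 3 - E² (Y(E, c) = 3 - E*E = 3 - E²)
√(-12*(Y(5, 10) + 104) + 19543) = √(-12*((3 - 1*5²) + 104) + 19543) = √(-12*((3 - 1*25) + 104) + 19543) = √(-12*((3 - 25) + 104) + 19543) = √(-12*(-22 + 104) + 19543) = √(-12*82 + 19543) = √(-984 + 19543) = √18559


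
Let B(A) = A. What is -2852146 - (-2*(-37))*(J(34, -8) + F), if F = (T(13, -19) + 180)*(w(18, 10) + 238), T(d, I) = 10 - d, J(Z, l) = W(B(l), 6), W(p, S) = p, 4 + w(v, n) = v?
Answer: -6152250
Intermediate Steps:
w(v, n) = -4 + v
J(Z, l) = l
F = 44604 (F = ((10 - 1*13) + 180)*((-4 + 18) + 238) = ((10 - 13) + 180)*(14 + 238) = (-3 + 180)*252 = 177*252 = 44604)
-2852146 - (-2*(-37))*(J(34, -8) + F) = -2852146 - (-2*(-37))*(-8 + 44604) = -2852146 - 74*44596 = -2852146 - 1*3300104 = -2852146 - 3300104 = -6152250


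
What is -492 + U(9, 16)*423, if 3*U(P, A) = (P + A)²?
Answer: 87633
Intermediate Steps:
U(P, A) = (A + P)²/3 (U(P, A) = (P + A)²/3 = (A + P)²/3)
-492 + U(9, 16)*423 = -492 + ((16 + 9)²/3)*423 = -492 + ((⅓)*25²)*423 = -492 + ((⅓)*625)*423 = -492 + (625/3)*423 = -492 + 88125 = 87633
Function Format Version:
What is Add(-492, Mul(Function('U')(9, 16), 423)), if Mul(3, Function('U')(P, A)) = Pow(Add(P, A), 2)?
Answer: 87633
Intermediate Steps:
Function('U')(P, A) = Mul(Rational(1, 3), Pow(Add(A, P), 2)) (Function('U')(P, A) = Mul(Rational(1, 3), Pow(Add(P, A), 2)) = Mul(Rational(1, 3), Pow(Add(A, P), 2)))
Add(-492, Mul(Function('U')(9, 16), 423)) = Add(-492, Mul(Mul(Rational(1, 3), Pow(Add(16, 9), 2)), 423)) = Add(-492, Mul(Mul(Rational(1, 3), Pow(25, 2)), 423)) = Add(-492, Mul(Mul(Rational(1, 3), 625), 423)) = Add(-492, Mul(Rational(625, 3), 423)) = Add(-492, 88125) = 87633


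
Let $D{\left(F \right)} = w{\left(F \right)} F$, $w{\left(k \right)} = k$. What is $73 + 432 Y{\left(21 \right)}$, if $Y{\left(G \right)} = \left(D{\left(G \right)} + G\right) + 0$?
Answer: $199657$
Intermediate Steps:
$D{\left(F \right)} = F^{2}$ ($D{\left(F \right)} = F F = F^{2}$)
$Y{\left(G \right)} = G + G^{2}$ ($Y{\left(G \right)} = \left(G^{2} + G\right) + 0 = \left(G + G^{2}\right) + 0 = G + G^{2}$)
$73 + 432 Y{\left(21 \right)} = 73 + 432 \cdot 21 \left(1 + 21\right) = 73 + 432 \cdot 21 \cdot 22 = 73 + 432 \cdot 462 = 73 + 199584 = 199657$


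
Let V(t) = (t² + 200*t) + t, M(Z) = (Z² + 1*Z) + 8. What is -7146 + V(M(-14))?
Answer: 67144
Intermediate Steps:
M(Z) = 8 + Z + Z² (M(Z) = (Z² + Z) + 8 = (Z + Z²) + 8 = 8 + Z + Z²)
V(t) = t² + 201*t
-7146 + V(M(-14)) = -7146 + (8 - 14 + (-14)²)*(201 + (8 - 14 + (-14)²)) = -7146 + (8 - 14 + 196)*(201 + (8 - 14 + 196)) = -7146 + 190*(201 + 190) = -7146 + 190*391 = -7146 + 74290 = 67144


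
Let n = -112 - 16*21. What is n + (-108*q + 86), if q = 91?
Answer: -10190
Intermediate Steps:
n = -448 (n = -112 - 336 = -448)
n + (-108*q + 86) = -448 + (-108*91 + 86) = -448 + (-9828 + 86) = -448 - 9742 = -10190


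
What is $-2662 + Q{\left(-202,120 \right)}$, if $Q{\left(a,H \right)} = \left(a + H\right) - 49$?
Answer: $-2793$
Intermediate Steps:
$Q{\left(a,H \right)} = -49 + H + a$ ($Q{\left(a,H \right)} = \left(H + a\right) - 49 = -49 + H + a$)
$-2662 + Q{\left(-202,120 \right)} = -2662 - 131 = -2793$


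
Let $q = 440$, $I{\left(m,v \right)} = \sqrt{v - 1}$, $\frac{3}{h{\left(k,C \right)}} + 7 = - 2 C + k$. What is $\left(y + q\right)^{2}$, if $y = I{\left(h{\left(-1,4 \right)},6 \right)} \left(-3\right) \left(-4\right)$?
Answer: $194320 + 10560 \sqrt{5} \approx 2.1793 \cdot 10^{5}$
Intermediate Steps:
$h{\left(k,C \right)} = \frac{3}{-7 + k - 2 C}$ ($h{\left(k,C \right)} = \frac{3}{-7 - \left(- k + 2 C\right)} = \frac{3}{-7 + k - 2 C}$)
$I{\left(m,v \right)} = \sqrt{-1 + v}$
$y = 12 \sqrt{5}$ ($y = \sqrt{-1 + 6} \left(-3\right) \left(-4\right) = \sqrt{5} \left(-3\right) \left(-4\right) = - 3 \sqrt{5} \left(-4\right) = 12 \sqrt{5} \approx 26.833$)
$\left(y + q\right)^{2} = \left(12 \sqrt{5} + 440\right)^{2} = \left(440 + 12 \sqrt{5}\right)^{2}$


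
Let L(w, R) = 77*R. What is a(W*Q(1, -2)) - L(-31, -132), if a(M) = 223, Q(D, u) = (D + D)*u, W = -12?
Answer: 10387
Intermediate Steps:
Q(D, u) = 2*D*u (Q(D, u) = (2*D)*u = 2*D*u)
a(W*Q(1, -2)) - L(-31, -132) = 223 - 77*(-132) = 223 - 1*(-10164) = 223 + 10164 = 10387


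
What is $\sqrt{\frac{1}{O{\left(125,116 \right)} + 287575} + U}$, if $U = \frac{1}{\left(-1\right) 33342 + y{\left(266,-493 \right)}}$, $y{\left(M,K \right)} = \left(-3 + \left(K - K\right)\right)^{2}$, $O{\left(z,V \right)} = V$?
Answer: $\frac{i \sqrt{30113487906554}}{1065511567} \approx 0.0051502 i$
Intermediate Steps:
$y{\left(M,K \right)} = 9$ ($y{\left(M,K \right)} = \left(-3 + 0\right)^{2} = \left(-3\right)^{2} = 9$)
$U = - \frac{1}{33333}$ ($U = \frac{1}{\left(-1\right) 33342 + 9} = \frac{1}{-33342 + 9} = \frac{1}{-33333} = - \frac{1}{33333} \approx -3.0 \cdot 10^{-5}$)
$\sqrt{\frac{1}{O{\left(125,116 \right)} + 287575} + U} = \sqrt{\frac{1}{116 + 287575} - \frac{1}{33333}} = \sqrt{\frac{1}{287691} - \frac{1}{33333}} = \sqrt{- \frac{28262}{1065511567}} = \frac{i \sqrt{30113487906554}}{1065511567}$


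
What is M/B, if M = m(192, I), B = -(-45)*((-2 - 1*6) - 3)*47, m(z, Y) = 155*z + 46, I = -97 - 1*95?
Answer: -29806/23265 ≈ -1.2812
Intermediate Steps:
I = -192 (I = -97 - 95 = -192)
m(z, Y) = 46 + 155*z
B = -23265 (B = -(-45)*((-2 - 6) - 3)*47 = -(-45)*(-8 - 3)*47 = -(-45)*(-11)*47 = -15*33*47 = -495*47 = -23265)
M = 29806 (M = 46 + 155*192 = 46 + 29760 = 29806)
M/B = 29806/(-23265) = 29806*(-1/23265) = -29806/23265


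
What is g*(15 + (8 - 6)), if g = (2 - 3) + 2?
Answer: 17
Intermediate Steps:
g = 1 (g = -1 + 2 = 1)
g*(15 + (8 - 6)) = 1*(15 + (8 - 6)) = 1*(15 + 2) = 1*17 = 17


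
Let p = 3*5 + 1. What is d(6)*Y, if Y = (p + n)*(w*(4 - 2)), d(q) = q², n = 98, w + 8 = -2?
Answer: -82080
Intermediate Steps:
w = -10 (w = -8 - 2 = -10)
p = 16 (p = 15 + 1 = 16)
Y = -2280 (Y = (16 + 98)*(-10*(4 - 2)) = 114*(-10*2) = 114*(-20) = -2280)
d(6)*Y = 6²*(-2280) = 36*(-2280) = -82080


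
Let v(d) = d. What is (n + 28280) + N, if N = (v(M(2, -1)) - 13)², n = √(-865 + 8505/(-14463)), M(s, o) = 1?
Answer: 28424 + 10*I*√22353370/1607 ≈ 28424.0 + 29.421*I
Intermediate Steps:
n = 10*I*√22353370/1607 (n = √(-865 + 8505*(-1/14463)) = √(-865 - 945/1607) = √(-1391000/1607) = 10*I*√22353370/1607 ≈ 29.421*I)
N = 144 (N = (1 - 13)² = (-12)² = 144)
(n + 28280) + N = (10*I*√22353370/1607 + 28280) + 144 = (28280 + 10*I*√22353370/1607) + 144 = 28424 + 10*I*√22353370/1607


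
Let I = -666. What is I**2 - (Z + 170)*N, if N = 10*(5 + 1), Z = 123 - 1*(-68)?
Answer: 421896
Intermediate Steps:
Z = 191 (Z = 123 + 68 = 191)
N = 60 (N = 10*6 = 60)
I**2 - (Z + 170)*N = (-666)**2 - (191 + 170)*60 = 443556 - 361*60 = 443556 - 1*21660 = 443556 - 21660 = 421896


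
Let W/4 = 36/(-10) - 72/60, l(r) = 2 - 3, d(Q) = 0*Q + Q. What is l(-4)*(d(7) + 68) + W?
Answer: -471/5 ≈ -94.200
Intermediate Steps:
d(Q) = Q (d(Q) = 0 + Q = Q)
l(r) = -1
W = -96/5 (W = 4*(36/(-10) - 72/60) = 4*(36*(-⅒) - 72*1/60) = 4*(-18/5 - 6/5) = 4*(-24/5) = -96/5 ≈ -19.200)
l(-4)*(d(7) + 68) + W = -(7 + 68) - 96/5 = -1*75 - 96/5 = -75 - 96/5 = -471/5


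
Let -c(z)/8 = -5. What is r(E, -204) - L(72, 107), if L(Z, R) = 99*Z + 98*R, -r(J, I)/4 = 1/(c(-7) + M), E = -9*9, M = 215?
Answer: -4491574/255 ≈ -17614.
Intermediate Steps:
c(z) = 40 (c(z) = -8*(-5) = 40)
E = -81
r(J, I) = -4/255 (r(J, I) = -4/(40 + 215) = -4/255)
L(Z, R) = 98*R + 99*Z
r(E, -204) - L(72, 107) = -4/255 - (98*107 + 99*72) = -4/255 - (10486 + 7128) = -4/255 - 1*17614 = -4/255 - 17614 = -4491574/255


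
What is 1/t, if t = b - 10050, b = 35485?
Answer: 1/25435 ≈ 3.9316e-5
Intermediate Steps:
t = 25435 (t = 35485 - 10050 = 25435)
1/t = 1/25435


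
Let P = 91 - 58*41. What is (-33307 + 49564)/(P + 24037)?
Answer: 5419/7250 ≈ 0.74745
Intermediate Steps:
P = -2287 (P = 91 - 2378 = -2287)
(-33307 + 49564)/(P + 24037) = (-33307 + 49564)/(-2287 + 24037) = 16257/21750 = 16257*(1/21750) = 5419/7250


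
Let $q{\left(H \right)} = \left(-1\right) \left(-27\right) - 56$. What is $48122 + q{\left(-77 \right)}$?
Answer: $48093$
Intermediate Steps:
$q{\left(H \right)} = -29$ ($q{\left(H \right)} = 27 - 56 = -29$)
$48122 + q{\left(-77 \right)} = 48122 - 29 = 48093$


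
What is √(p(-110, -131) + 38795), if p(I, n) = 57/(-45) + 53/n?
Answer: √149789770815/1965 ≈ 196.96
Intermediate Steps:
p(I, n) = -19/15 + 53/n (p(I, n) = 57*(-1/45) + 53/n = -19/15 + 53/n)
√(p(-110, -131) + 38795) = √((-19/15 + 53/(-131)) + 38795) = √((-19/15 + 53*(-1/131)) + 38795) = √((-19/15 - 53/131) + 38795) = √(-3284/1965 + 38795) = √(76228891/1965) = √149789770815/1965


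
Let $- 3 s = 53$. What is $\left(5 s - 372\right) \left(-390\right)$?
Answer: $179530$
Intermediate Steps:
$s = - \frac{53}{3}$ ($s = \left(- \frac{1}{3}\right) 53 = - \frac{53}{3} \approx -17.667$)
$\left(5 s - 372\right) \left(-390\right) = \left(5 \left(- \frac{53}{3}\right) - 372\right) \left(-390\right) = \left(- \frac{265}{3} - 372\right) \left(-390\right) = \left(- \frac{1381}{3}\right) \left(-390\right) = 179530$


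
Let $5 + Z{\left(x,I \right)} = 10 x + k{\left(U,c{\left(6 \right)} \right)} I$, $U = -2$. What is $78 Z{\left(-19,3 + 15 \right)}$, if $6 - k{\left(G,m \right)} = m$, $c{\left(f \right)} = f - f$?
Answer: $-6786$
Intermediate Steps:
$c{\left(f \right)} = 0$
$k{\left(G,m \right)} = 6 - m$
$Z{\left(x,I \right)} = -5 + 6 I + 10 x$ ($Z{\left(x,I \right)} = -5 + \left(10 x + \left(6 - 0\right) I\right) = -5 + \left(10 x + \left(6 + 0\right) I\right) = -5 + \left(10 x + 6 I\right) = -5 + \left(6 I + 10 x\right) = -5 + 6 I + 10 x$)
$78 Z{\left(-19,3 + 15 \right)} = 78 \left(-5 + 6 \left(3 + 15\right) + 10 \left(-19\right)\right) = 78 \left(-5 + 6 \cdot 18 - 190\right) = 78 \left(-5 + 108 - 190\right) = 78 \left(-87\right) = -6786$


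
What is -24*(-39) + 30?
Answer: 966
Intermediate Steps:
-24*(-39) + 30 = 936 + 30 = 966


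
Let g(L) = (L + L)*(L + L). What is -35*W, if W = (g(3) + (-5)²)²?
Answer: -130235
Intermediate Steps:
g(L) = 4*L² (g(L) = (2*L)*(2*L) = 4*L²)
W = 3721 (W = (4*3² + (-5)²)² = (4*9 + 25)² = (36 + 25)² = 61² = 3721)
-35*W = -35*3721 = -130235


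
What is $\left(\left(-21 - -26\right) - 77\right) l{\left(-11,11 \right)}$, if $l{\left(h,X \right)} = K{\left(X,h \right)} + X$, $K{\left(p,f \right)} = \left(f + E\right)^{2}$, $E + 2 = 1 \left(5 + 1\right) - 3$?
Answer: $-7992$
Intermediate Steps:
$E = 1$ ($E = -2 + \left(1 \left(5 + 1\right) - 3\right) = -2 + \left(1 \cdot 6 - 3\right) = -2 + \left(6 - 3\right) = -2 + 3 = 1$)
$K{\left(p,f \right)} = \left(1 + f\right)^{2}$ ($K{\left(p,f \right)} = \left(f + 1\right)^{2} = \left(1 + f\right)^{2}$)
$l{\left(h,X \right)} = X + \left(1 + h\right)^{2}$ ($l{\left(h,X \right)} = \left(1 + h\right)^{2} + X = X + \left(1 + h\right)^{2}$)
$\left(\left(-21 - -26\right) - 77\right) l{\left(-11,11 \right)} = \left(\left(-21 - -26\right) - 77\right) \left(11 + \left(1 - 11\right)^{2}\right) = \left(\left(-21 + 26\right) - 77\right) \left(11 + \left(-10\right)^{2}\right) = \left(5 - 77\right) \left(11 + 100\right) = \left(-72\right) 111 = -7992$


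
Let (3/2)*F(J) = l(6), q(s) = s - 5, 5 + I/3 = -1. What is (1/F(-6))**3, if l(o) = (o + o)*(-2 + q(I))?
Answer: -1/8000000 ≈ -1.2500e-7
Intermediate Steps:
I = -18 (I = -15 + 3*(-1) = -15 - 3 = -18)
q(s) = -5 + s
l(o) = -50*o (l(o) = (o + o)*(-2 + (-5 - 18)) = (2*o)*(-2 - 23) = (2*o)*(-25) = -50*o)
F(J) = -200 (F(J) = 2*(-50*6)/3 = (2/3)*(-300) = -200)
(1/F(-6))**3 = (1/(-200))**3 = (-1/200)**3 = -1/8000000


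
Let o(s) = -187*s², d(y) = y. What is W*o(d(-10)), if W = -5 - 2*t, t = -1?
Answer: 56100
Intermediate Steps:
W = -3 (W = -5 - 2*(-1) = -5 + 2 = -3)
W*o(d(-10)) = -(-561)*(-10)² = -(-561)*100 = -3*(-18700) = 56100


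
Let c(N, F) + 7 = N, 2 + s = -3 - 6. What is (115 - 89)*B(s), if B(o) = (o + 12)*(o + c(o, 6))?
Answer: -754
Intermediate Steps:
s = -11 (s = -2 + (-3 - 6) = -2 - 9 = -11)
c(N, F) = -7 + N
B(o) = (-7 + 2*o)*(12 + o) (B(o) = (o + 12)*(o + (-7 + o)) = (12 + o)*(-7 + 2*o) = (-7 + 2*o)*(12 + o))
(115 - 89)*B(s) = (115 - 89)*(-84 + 2*(-11)**2 + 17*(-11)) = 26*(-84 + 2*121 - 187) = 26*(-84 + 242 - 187) = 26*(-29) = -754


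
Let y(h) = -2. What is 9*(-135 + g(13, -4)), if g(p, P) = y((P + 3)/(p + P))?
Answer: -1233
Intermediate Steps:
g(p, P) = -2
9*(-135 + g(13, -4)) = 9*(-135 - 2) = 9*(-137) = -1233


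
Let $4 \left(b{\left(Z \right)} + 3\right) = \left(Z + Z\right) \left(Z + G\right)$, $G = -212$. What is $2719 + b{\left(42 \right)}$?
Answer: $-854$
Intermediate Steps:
$b{\left(Z \right)} = -3 + \frac{Z \left(-212 + Z\right)}{2}$ ($b{\left(Z \right)} = -3 + \frac{\left(Z + Z\right) \left(Z - 212\right)}{4} = -3 + \frac{2 Z \left(-212 + Z\right)}{4} = -3 + \frac{Z \left(-212 + Z\right)}{2}$)
$2719 + b{\left(42 \right)} = 2719 - \left(4455 - 882\right) = 2719 - 3573 = -854$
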